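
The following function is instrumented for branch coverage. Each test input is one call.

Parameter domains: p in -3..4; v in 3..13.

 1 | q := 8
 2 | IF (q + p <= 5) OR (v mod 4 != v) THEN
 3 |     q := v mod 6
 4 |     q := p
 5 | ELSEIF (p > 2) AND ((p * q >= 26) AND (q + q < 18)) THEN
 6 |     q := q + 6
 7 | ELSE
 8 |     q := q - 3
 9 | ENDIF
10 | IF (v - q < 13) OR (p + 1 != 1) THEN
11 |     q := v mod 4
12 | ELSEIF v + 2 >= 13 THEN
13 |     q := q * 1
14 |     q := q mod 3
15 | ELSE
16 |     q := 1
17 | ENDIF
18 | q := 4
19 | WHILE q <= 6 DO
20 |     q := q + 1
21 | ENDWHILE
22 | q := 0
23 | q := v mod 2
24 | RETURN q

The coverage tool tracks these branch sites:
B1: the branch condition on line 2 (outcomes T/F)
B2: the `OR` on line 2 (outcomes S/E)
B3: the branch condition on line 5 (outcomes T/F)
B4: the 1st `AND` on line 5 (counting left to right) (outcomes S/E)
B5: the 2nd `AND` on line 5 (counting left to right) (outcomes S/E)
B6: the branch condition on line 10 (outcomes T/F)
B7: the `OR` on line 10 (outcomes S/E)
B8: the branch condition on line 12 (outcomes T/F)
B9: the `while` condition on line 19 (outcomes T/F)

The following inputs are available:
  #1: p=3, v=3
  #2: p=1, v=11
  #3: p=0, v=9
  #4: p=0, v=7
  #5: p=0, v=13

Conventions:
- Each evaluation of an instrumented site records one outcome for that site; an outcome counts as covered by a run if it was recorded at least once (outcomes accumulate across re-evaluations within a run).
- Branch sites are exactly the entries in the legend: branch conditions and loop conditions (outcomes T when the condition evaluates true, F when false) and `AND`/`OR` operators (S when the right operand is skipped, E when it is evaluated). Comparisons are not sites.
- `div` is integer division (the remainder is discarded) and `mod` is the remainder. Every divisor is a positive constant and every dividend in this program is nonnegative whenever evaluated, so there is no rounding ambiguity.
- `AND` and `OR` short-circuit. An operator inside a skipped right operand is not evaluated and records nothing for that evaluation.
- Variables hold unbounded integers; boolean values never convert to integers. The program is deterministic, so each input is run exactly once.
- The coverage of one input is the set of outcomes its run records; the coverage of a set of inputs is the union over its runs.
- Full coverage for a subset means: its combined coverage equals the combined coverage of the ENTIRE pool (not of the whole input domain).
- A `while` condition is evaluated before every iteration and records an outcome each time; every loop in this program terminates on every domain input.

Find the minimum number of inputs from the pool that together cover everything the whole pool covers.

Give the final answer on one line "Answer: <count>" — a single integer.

#1 (p=3, v=3) -> B2->E, B1->F, B4->E, B5->S, B3->F, B7->S, B6->T, B9->T, B9->T, B9->T, B9->F; covered: B1=F, B2=E, B3=F, B4=E, B5=S, B6=T, B7=S, B9=T, B9=F
#2 (p=1, v=11) -> B2->E, B1->T, B7->S, B6->T, B9->T, B9->T, B9->T, B9->F; covered: B1=T, B2=E, B6=T, B7=S, B9=T, B9=F
#3 (p=0, v=9) -> B2->E, B1->T, B7->S, B6->T, B9->T, B9->T, B9->T, B9->F; covered: B1=T, B2=E, B6=T, B7=S, B9=T, B9=F
#4 (p=0, v=7) -> B2->E, B1->T, B7->S, B6->T, B9->T, B9->T, B9->T, B9->F; covered: B1=T, B2=E, B6=T, B7=S, B9=T, B9=F
#5 (p=0, v=13) -> B2->E, B1->T, B7->E, B6->F, B8->T, B9->T, B9->T, B9->T, B9->F; covered: B1=T, B2=E, B6=F, B7=E, B8=T, B9=T, B9=F
pool-wide coverage (13 outcomes): B1=T, B1=F, B2=E, B3=F, B4=E, B5=S, B6=T, B6=F, B7=S, B7=E, B8=T, B9=T, B9=F
no size-1 subset reaches all 13 outcomes (best union: 9/13)
at size 2, {1, 5} reaches all 13 outcomes; every lexicographically earlier size-2 subset fails

Answer: 2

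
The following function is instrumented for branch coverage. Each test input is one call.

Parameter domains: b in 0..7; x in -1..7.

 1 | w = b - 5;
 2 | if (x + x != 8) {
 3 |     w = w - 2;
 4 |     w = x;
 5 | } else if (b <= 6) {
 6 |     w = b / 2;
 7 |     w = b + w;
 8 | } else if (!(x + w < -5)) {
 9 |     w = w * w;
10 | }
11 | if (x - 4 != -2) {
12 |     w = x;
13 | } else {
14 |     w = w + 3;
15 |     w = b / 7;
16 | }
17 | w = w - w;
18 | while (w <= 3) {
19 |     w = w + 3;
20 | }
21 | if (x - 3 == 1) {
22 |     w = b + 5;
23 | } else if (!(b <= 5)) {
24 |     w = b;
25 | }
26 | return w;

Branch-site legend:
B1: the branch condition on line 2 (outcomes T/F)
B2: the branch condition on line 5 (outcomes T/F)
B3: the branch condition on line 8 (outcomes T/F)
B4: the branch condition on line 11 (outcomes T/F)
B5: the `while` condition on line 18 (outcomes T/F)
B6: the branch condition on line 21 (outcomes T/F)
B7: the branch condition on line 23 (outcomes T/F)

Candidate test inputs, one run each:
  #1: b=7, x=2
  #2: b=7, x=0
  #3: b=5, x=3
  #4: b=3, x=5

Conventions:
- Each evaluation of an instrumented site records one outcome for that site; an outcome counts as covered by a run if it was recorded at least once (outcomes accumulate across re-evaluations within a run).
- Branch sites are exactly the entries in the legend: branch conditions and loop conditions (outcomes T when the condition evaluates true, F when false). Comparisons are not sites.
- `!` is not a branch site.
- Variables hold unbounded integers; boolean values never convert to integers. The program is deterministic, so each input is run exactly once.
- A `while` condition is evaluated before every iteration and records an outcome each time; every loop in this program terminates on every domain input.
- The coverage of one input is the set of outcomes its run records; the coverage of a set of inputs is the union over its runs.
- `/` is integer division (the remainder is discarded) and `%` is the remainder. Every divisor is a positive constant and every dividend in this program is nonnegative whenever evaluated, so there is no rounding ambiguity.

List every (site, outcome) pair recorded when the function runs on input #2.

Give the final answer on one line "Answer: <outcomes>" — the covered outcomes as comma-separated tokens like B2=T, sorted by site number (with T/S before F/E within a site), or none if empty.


Running input #2 (b=7, x=0), event by event:
  B1->T, B4->T, B5->T, B5->T, B5->F, B6->F, B7->T
as a set, this run covers: B1=T, B4=T, B5=T, B5=F, B6=F, B7=T
Answer: B1=T, B4=T, B5=T, B5=F, B6=F, B7=T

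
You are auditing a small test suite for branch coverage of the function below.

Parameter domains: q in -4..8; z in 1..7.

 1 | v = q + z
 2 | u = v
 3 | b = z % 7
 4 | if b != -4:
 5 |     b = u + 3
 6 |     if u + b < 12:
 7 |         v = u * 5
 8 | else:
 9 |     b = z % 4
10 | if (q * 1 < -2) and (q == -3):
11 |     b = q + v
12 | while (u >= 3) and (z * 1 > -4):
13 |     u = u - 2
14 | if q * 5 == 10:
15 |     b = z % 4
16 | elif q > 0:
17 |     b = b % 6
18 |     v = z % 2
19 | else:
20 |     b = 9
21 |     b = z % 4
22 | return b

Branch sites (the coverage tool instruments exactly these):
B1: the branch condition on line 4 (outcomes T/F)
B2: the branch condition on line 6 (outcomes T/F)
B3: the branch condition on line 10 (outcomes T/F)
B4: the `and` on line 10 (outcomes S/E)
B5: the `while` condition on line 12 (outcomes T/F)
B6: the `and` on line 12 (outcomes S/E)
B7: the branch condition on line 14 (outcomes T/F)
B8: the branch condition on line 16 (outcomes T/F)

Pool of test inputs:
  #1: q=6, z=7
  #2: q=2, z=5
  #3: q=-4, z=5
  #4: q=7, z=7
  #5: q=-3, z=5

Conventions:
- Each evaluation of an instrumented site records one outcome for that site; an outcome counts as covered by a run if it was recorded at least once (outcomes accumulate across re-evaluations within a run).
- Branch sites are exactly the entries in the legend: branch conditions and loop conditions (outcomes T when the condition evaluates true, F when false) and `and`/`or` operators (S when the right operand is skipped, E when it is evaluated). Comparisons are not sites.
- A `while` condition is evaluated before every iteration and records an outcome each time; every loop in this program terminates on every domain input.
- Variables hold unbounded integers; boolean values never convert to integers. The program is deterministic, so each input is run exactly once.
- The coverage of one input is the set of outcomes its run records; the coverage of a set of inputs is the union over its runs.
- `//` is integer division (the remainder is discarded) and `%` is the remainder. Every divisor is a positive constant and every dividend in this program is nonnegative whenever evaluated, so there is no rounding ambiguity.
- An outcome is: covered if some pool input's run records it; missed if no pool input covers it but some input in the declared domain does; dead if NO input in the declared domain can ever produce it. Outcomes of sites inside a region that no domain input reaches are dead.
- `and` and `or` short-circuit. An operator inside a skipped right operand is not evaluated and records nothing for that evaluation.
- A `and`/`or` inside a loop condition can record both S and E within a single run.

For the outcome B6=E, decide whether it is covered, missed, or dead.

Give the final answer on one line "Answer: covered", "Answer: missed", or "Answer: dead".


B6=E is recorded by pool input(s) 1, 2, 4 -> covered
Answer: covered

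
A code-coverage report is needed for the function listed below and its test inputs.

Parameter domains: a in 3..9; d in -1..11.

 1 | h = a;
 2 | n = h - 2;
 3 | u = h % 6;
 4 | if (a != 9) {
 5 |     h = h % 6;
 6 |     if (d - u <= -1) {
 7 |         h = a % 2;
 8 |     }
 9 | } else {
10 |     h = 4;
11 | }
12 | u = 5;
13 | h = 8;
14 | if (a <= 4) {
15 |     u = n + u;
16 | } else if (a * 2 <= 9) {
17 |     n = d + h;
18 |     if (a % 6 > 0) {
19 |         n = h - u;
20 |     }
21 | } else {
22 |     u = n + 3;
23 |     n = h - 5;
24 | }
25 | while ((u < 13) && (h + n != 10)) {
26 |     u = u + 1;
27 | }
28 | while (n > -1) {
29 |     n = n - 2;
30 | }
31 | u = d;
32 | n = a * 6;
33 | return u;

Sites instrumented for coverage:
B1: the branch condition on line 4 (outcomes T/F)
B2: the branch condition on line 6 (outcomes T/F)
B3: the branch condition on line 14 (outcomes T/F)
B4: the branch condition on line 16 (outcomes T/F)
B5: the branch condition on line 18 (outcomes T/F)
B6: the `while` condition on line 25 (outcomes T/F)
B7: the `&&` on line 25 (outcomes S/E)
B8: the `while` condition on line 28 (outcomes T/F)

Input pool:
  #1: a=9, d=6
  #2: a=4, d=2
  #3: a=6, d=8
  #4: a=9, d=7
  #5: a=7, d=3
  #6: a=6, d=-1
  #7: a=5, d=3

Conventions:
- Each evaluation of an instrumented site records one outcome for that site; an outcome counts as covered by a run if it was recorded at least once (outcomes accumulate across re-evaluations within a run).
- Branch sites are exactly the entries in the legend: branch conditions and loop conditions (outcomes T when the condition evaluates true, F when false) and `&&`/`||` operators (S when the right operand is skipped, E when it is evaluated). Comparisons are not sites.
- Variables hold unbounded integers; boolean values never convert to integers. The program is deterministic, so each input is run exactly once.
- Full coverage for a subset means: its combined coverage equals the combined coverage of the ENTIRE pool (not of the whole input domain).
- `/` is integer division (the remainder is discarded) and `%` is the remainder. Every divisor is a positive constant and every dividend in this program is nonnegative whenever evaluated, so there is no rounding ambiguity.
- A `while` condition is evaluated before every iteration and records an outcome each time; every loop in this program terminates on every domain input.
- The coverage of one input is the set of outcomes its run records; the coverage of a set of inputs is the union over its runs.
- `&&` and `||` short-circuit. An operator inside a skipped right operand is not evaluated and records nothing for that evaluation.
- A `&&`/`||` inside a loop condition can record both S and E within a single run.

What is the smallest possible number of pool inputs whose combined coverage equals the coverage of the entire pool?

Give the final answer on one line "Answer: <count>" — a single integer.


input #1, a=9, d=6: events B1->F, B3->F, B4->F, B7->E, B6->T, B7->E, B6->T, B7->E, B6->T, B7->S, B6->F, B8->T, B8->T, B8->F; outcomes B1=F, B3=F, B4=F, B6=T, B6=F, B7=S, B7=E, B8=T, B8=F
input #2, a=4, d=2: events B1->T, B2->T, B3->T, B7->E, B6->F, B8->T, B8->T, B8->F; outcomes B1=T, B2=T, B3=T, B6=F, B7=E, B8=T, B8=F
input #3, a=6, d=8: events B1->T, B2->F, B3->F, B4->F, B7->E, B6->T, B7->E, B6->T, B7->E, B6->T, B7->E, B6->T, B7->E, B6->T, ...; outcomes B1=T, B2=F, B3=F, B4=F, B6=T, B6=F, B7=S, B7=E, B8=T, B8=F
input #4, a=9, d=7: events B1->F, B3->F, B4->F, B7->E, B6->T, B7->E, B6->T, B7->E, B6->T, B7->S, B6->F, B8->T, B8->T, B8->F; outcomes B1=F, B3=F, B4=F, B6=T, B6=F, B7=S, B7=E, B8=T, B8=F
input #5, a=7, d=3: events B1->T, B2->F, B3->F, B4->F, B7->E, B6->T, B7->E, B6->T, B7->E, B6->T, B7->E, B6->T, B7->E, B6->T, ...; outcomes B1=T, B2=F, B3=F, B4=F, B6=T, B6=F, B7=S, B7=E, B8=T, B8=F
input #6, a=6, d=-1: events B1->T, B2->T, B3->F, B4->F, B7->E, B6->T, B7->E, B6->T, B7->E, B6->T, B7->E, B6->T, B7->E, B6->T, ...; outcomes B1=T, B2=T, B3=F, B4=F, B6=T, B6=F, B7=S, B7=E, B8=T, B8=F
input #7, a=5, d=3: events B1->T, B2->T, B3->F, B4->F, B7->E, B6->T, B7->E, B6->T, B7->E, B6->T, B7->E, B6->T, B7->E, B6->T, ...; outcomes B1=T, B2=T, B3=F, B4=F, B6=T, B6=F, B7=S, B7=E, B8=T, B8=F
pool-wide coverage (13 outcomes): B1=T, B1=F, B2=T, B2=F, B3=T, B3=F, B4=F, B6=T, B6=F, B7=S, B7=E, B8=T, B8=F
checked all size-1 subsets: none covers 13 outcomes (max 10/13)
checked all size-2 subsets: none covers 13 outcomes (max 12/13)
at size 3, {1, 2, 3} reaches all 13 outcomes; every lexicographically earlier size-3 subset fails
Answer: 3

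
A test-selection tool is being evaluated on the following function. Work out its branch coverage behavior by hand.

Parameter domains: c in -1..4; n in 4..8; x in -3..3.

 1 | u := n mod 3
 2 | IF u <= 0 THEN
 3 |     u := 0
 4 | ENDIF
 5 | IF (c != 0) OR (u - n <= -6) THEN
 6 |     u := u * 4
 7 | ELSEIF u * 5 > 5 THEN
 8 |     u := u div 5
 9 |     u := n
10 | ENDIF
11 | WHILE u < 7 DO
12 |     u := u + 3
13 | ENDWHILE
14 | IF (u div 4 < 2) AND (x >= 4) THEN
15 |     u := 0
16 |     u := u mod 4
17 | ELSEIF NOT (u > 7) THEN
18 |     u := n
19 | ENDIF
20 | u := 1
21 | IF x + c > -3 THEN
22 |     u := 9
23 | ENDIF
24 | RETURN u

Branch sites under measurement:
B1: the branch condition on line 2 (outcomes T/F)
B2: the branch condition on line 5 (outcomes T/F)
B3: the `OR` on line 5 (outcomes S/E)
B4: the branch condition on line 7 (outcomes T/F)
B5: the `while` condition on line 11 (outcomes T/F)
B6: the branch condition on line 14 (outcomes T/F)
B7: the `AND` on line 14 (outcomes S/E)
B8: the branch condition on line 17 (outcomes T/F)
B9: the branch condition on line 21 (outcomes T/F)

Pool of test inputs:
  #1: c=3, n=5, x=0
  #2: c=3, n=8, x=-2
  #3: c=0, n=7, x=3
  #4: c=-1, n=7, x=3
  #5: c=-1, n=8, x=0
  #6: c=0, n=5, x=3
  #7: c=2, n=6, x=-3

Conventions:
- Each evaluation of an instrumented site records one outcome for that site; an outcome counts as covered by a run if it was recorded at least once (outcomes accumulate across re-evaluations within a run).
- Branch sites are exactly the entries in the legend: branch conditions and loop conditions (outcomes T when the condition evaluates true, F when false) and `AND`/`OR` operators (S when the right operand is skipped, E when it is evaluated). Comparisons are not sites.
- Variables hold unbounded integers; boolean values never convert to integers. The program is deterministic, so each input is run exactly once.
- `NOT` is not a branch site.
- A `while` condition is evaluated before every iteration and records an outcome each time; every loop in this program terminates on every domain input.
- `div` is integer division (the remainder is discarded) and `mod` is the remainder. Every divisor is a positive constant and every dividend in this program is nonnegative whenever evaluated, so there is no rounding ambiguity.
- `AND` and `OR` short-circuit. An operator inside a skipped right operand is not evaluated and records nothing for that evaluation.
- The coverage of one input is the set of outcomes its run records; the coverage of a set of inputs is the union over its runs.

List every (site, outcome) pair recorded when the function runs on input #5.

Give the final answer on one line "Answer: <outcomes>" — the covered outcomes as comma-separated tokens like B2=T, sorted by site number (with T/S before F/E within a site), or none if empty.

Event log for input #5 (c=-1, n=8, x=0):
  B1->F, B3->S, B2->T, B5->F, B7->S, B6->F, B8->F, B9->T
deduplicating events, the covered set is: B1=F, B2=T, B3=S, B5=F, B6=F, B7=S, B8=F, B9=T

Answer: B1=F, B2=T, B3=S, B5=F, B6=F, B7=S, B8=F, B9=T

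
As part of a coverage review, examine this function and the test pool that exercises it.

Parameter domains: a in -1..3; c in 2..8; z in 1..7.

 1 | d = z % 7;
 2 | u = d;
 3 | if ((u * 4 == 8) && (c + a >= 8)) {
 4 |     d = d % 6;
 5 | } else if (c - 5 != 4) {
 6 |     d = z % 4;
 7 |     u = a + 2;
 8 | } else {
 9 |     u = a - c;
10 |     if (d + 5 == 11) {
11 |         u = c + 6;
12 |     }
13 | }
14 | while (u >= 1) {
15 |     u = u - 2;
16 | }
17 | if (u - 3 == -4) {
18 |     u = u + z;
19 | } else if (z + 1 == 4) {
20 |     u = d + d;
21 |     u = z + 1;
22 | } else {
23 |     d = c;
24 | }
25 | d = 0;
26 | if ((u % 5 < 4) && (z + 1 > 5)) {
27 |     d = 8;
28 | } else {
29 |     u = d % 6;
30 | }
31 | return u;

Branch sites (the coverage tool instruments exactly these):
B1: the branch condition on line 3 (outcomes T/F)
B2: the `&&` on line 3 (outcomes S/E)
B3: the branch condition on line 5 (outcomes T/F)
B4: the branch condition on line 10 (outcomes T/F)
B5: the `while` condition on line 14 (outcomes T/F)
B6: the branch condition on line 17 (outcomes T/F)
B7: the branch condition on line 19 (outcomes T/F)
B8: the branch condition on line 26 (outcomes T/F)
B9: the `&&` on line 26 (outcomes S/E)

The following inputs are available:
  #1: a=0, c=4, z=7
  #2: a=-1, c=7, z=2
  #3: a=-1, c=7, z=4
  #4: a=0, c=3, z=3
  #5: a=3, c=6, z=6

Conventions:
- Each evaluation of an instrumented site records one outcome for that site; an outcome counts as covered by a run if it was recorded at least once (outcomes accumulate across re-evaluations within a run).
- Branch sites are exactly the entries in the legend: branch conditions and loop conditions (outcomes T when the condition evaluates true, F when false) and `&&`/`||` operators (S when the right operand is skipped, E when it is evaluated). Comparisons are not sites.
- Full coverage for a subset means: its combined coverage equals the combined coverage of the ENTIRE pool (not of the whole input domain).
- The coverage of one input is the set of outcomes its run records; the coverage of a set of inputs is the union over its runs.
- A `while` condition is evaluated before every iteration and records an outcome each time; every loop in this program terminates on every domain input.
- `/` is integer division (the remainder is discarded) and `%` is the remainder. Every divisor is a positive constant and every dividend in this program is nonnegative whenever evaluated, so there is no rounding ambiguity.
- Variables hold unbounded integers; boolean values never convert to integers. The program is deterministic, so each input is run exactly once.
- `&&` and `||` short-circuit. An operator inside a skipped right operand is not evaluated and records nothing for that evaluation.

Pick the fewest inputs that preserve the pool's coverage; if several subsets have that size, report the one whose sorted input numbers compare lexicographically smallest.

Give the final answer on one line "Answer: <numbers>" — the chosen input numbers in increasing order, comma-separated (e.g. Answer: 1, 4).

test 1 (a=0, c=4, z=7) fires B2->S, B1->F, B3->T, B5->T, B5->F, B6->F, B7->F, B9->E, B8->T; hits B1=F, B2=S, B3=T, B5=T, B5=F, B6=F, B7=F, B8=T, B9=E
test 2 (a=-1, c=7, z=2) fires B2->E, B1->F, B3->T, B5->T, B5->F, B6->T, B9->E, B8->F; hits B1=F, B2=E, B3=T, B5=T, B5=F, B6=T, B8=F, B9=E
test 3 (a=-1, c=7, z=4) fires B2->S, B1->F, B3->T, B5->T, B5->F, B6->T, B9->E, B8->F; hits B1=F, B2=S, B3=T, B5=T, B5=F, B6=T, B8=F, B9=E
test 4 (a=0, c=3, z=3) fires B2->S, B1->F, B3->T, B5->T, B5->F, B6->F, B7->T, B9->S, B8->F; hits B1=F, B2=S, B3=T, B5=T, B5=F, B6=F, B7=T, B8=F, B9=S
test 5 (a=3, c=6, z=6) fires B2->S, B1->F, B3->T, B5->T, B5->T, B5->T, B5->F, B6->T, B9->E, B8->T; hits B1=F, B2=S, B3=T, B5=T, B5=F, B6=T, B8=T, B9=E
union over all inputs: B1=F, B2=S, B2=E, B3=T, B5=T, B5=F, B6=T, B6=F, B7=T, B7=F, B8=T, B8=F, B9=S, B9=E (14 outcomes)
checked all size-1 subsets: none covers 14 outcomes (max 9/14)
checked all size-2 subsets: none covers 14 outcomes (max 12/14)
size 3: inputs {1, 2, 4} cover all 14 outcomes, and no lexicographically smaller subset of this size does

Answer: 1, 2, 4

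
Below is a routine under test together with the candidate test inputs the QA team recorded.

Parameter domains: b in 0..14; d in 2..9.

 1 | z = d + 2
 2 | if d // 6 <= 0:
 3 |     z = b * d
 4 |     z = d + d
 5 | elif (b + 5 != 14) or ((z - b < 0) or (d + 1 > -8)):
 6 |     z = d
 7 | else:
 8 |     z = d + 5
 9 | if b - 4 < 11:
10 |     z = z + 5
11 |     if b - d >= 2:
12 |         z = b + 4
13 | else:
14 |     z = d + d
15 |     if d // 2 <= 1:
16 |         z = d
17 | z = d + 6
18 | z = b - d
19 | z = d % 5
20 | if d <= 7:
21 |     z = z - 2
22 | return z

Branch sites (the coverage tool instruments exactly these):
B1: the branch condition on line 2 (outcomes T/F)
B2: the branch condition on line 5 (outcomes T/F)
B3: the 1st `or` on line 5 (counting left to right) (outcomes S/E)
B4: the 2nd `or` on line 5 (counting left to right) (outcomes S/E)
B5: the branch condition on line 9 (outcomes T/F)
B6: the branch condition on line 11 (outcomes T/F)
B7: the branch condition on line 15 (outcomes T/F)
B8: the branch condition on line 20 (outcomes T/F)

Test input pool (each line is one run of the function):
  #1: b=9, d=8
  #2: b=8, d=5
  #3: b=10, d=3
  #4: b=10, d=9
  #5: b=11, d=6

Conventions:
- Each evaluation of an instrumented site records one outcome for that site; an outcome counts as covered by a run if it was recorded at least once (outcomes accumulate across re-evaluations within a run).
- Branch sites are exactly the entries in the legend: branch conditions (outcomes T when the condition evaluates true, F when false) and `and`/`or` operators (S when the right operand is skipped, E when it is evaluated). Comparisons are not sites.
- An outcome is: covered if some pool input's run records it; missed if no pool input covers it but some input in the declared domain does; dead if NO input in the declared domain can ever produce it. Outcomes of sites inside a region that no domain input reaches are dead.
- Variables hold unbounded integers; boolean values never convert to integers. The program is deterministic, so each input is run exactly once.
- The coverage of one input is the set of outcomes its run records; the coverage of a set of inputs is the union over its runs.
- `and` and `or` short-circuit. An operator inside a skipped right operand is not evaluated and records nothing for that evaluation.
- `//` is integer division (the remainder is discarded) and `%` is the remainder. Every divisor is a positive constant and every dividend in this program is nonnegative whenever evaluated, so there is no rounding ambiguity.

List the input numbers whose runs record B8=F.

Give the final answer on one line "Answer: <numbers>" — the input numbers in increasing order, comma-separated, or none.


input #1 (b=9, d=8): covers B8=F
input #2 (b=8, d=5): misses B8=F
input #3 (b=10, d=3): misses B8=F
input #4 (b=10, d=9): covers B8=F
input #5 (b=11, d=6): misses B8=F
Answer: 1, 4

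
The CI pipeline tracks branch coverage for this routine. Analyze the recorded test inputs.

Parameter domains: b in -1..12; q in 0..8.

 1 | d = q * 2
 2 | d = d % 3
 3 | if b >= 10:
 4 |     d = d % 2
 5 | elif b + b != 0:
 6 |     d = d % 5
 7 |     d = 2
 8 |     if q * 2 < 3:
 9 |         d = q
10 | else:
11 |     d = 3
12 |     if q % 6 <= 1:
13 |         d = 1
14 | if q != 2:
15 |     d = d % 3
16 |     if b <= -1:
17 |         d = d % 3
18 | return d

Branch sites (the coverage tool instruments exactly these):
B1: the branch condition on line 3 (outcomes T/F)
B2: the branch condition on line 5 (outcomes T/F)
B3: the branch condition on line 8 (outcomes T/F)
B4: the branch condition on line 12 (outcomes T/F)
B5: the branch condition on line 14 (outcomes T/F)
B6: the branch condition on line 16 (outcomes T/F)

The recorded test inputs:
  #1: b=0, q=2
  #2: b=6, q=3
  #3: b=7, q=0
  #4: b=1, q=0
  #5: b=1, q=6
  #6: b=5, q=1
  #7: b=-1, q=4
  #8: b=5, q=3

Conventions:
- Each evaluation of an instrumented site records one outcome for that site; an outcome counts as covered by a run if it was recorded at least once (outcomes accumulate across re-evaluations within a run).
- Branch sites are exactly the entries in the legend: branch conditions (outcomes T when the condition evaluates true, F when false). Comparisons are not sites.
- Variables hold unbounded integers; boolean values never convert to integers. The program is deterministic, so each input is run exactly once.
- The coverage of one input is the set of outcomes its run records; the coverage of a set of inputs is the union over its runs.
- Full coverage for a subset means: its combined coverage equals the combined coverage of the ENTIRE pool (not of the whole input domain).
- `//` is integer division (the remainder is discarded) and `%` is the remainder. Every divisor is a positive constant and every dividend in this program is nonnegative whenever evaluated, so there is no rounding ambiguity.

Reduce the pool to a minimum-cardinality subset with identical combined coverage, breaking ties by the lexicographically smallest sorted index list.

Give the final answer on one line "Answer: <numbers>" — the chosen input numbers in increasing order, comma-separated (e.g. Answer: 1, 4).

test 1 (b=0, q=2) fires B1->F, B2->F, B4->F, B5->F; hits B1=F, B2=F, B4=F, B5=F
test 2 (b=6, q=3) fires B1->F, B2->T, B3->F, B5->T, B6->F; hits B1=F, B2=T, B3=F, B5=T, B6=F
test 3 (b=7, q=0) fires B1->F, B2->T, B3->T, B5->T, B6->F; hits B1=F, B2=T, B3=T, B5=T, B6=F
test 4 (b=1, q=0) fires B1->F, B2->T, B3->T, B5->T, B6->F; hits B1=F, B2=T, B3=T, B5=T, B6=F
test 5 (b=1, q=6) fires B1->F, B2->T, B3->F, B5->T, B6->F; hits B1=F, B2=T, B3=F, B5=T, B6=F
test 6 (b=5, q=1) fires B1->F, B2->T, B3->T, B5->T, B6->F; hits B1=F, B2=T, B3=T, B5=T, B6=F
test 7 (b=-1, q=4) fires B1->F, B2->T, B3->F, B5->T, B6->T; hits B1=F, B2=T, B3=F, B5=T, B6=T
test 8 (b=5, q=3) fires B1->F, B2->T, B3->F, B5->T, B6->F; hits B1=F, B2=T, B3=F, B5=T, B6=F
together the pool reaches 10 outcomes: B1=F, B2=T, B2=F, B3=T, B3=F, B4=F, B5=T, B5=F, B6=T, B6=F
no size-1 subset reaches all 10 outcomes (best union: 5/10)
no size-2 subset reaches all 10 outcomes (best union: 8/10)
size 3: inputs {1, 3, 7} cover all 10 outcomes, and no lexicographically smaller subset of this size does

Answer: 1, 3, 7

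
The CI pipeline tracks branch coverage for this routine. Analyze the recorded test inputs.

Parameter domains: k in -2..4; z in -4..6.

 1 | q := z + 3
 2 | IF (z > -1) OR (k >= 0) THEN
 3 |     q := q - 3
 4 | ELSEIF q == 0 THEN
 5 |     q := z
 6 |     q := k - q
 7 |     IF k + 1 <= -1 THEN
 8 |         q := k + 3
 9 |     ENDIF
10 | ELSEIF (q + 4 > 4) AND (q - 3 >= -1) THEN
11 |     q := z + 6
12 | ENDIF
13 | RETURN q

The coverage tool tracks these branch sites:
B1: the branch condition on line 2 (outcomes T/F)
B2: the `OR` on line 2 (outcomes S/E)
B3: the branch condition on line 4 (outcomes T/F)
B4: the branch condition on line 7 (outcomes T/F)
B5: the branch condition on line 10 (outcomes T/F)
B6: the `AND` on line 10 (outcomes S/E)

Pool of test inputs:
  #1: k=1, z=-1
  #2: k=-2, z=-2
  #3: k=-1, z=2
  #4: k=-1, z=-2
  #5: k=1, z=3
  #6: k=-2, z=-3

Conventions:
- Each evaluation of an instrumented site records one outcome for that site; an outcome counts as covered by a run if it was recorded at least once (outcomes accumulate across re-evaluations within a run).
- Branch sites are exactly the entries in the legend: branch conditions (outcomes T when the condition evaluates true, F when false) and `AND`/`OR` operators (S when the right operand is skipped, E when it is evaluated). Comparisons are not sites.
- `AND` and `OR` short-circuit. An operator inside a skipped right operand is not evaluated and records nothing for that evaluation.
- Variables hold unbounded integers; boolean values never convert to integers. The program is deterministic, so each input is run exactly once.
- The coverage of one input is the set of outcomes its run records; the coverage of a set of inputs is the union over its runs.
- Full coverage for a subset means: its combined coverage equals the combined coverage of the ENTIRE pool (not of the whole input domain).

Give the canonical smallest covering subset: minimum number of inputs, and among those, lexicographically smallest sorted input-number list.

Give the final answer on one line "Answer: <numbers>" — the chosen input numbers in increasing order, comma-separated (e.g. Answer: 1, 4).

input #1 (k=1, z=-1): events B2->E, B1->T; covers B1=T, B2=E
input #2 (k=-2, z=-2): events B2->E, B1->F, B3->F, B6->E, B5->F; covers B1=F, B2=E, B3=F, B5=F, B6=E
input #3 (k=-1, z=2): events B2->S, B1->T; covers B1=T, B2=S
input #4 (k=-1, z=-2): events B2->E, B1->F, B3->F, B6->E, B5->F; covers B1=F, B2=E, B3=F, B5=F, B6=E
input #5 (k=1, z=3): events B2->S, B1->T; covers B1=T, B2=S
input #6 (k=-2, z=-3): events B2->E, B1->F, B3->T, B4->T; covers B1=F, B2=E, B3=T, B4=T
union over all inputs: B1=T, B1=F, B2=S, B2=E, B3=T, B3=F, B4=T, B5=F, B6=E (9 outcomes)
every size-1 subset falls short of the 9 outcomes (best: 5/9)
every size-2 subset falls short of the 9 outcomes (best: 7/9)
at size 3, {2, 3, 6} reaches all 9 outcomes; every lexicographically earlier size-3 subset fails

Answer: 2, 3, 6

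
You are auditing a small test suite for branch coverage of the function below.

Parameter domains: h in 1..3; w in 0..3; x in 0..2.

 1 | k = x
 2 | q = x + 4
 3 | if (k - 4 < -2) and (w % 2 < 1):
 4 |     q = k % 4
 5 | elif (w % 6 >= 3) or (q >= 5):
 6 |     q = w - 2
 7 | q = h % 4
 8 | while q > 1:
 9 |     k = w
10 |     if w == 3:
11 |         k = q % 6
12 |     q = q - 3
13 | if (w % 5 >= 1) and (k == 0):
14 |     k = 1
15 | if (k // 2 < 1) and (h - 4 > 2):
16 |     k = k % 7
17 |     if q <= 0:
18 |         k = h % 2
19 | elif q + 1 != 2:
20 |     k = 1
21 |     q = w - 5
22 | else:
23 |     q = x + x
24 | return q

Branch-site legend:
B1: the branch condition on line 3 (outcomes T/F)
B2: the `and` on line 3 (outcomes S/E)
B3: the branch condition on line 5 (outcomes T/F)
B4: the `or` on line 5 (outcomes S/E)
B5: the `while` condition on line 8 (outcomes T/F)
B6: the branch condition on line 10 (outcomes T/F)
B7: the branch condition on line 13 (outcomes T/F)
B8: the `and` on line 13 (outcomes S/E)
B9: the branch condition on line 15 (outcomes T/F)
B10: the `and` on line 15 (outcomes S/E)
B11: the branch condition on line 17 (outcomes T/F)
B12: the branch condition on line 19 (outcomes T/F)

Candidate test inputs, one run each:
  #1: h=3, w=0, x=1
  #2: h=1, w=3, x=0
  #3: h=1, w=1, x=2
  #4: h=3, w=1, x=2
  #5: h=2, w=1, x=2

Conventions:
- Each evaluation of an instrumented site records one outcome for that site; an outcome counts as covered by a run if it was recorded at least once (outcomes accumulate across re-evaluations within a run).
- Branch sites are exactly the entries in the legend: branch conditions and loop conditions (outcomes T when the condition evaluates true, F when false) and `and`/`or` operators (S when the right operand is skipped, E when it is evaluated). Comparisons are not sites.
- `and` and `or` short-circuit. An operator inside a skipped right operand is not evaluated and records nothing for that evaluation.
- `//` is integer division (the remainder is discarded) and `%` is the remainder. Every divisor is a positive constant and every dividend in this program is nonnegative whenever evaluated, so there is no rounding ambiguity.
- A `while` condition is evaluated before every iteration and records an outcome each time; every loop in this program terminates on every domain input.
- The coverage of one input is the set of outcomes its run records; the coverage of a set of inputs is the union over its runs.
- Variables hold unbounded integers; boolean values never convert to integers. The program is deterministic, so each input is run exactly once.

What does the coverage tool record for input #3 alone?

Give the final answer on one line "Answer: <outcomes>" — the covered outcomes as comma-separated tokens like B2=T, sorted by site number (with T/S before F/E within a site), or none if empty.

Simulating input #3 (h=1, w=1, x=2) step by step:
  B2->S, B1->F, B4->E, B3->T, B5->F, B8->E, B7->F, B10->S, B9->F, B12->F
deduplicating events, the covered set is: B1=F, B2=S, B3=T, B4=E, B5=F, B7=F, B8=E, B9=F, B10=S, B12=F

Answer: B1=F, B2=S, B3=T, B4=E, B5=F, B7=F, B8=E, B9=F, B10=S, B12=F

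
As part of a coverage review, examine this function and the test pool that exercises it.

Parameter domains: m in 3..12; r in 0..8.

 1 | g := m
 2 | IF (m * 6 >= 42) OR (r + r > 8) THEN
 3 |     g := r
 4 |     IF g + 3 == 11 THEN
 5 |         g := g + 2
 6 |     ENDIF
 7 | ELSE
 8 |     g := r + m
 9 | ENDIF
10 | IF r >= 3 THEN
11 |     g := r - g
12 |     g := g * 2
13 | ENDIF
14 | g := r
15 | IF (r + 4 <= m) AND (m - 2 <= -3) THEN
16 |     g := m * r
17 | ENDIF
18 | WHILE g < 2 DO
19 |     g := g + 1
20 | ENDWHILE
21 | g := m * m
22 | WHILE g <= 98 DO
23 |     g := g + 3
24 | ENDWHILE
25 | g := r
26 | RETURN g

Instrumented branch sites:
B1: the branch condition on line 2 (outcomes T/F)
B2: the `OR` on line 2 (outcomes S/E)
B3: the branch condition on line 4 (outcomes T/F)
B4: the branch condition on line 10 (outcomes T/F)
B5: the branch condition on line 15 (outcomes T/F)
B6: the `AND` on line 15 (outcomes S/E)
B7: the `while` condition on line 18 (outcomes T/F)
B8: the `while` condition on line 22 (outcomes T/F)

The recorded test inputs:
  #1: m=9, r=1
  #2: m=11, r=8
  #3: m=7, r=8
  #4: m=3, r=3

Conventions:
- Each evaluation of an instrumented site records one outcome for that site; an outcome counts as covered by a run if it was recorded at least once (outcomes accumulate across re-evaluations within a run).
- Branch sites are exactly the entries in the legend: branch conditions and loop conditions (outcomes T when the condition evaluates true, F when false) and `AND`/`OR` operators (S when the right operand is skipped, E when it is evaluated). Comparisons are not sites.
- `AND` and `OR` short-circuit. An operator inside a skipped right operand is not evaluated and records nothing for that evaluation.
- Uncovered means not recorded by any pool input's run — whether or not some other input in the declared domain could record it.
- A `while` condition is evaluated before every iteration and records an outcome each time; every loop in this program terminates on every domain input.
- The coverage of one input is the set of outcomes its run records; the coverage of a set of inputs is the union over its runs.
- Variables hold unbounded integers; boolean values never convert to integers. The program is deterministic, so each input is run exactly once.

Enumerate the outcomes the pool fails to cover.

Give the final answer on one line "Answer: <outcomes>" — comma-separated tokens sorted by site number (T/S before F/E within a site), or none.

test 1 (m=9, r=1) fires B2->S, B1->T, B3->F, B4->F, B6->E, B5->F, B7->T, B7->F, B8->T, B8->T, B8->T, B8->T, B8->T, B8->T, ...; hits B1=T, B2=S, B3=F, B4=F, B5=F, B6=E, B7=T, B7=F, B8=T, B8=F
test 2 (m=11, r=8) fires B2->S, B1->T, B3->T, B4->T, B6->S, B5->F, B7->F, B8->F; hits B1=T, B2=S, B3=T, B4=T, B5=F, B6=S, B7=F, B8=F
test 3 (m=7, r=8) fires B2->S, B1->T, B3->T, B4->T, B6->S, B5->F, B7->F, B8->T, B8->T, B8->T, B8->T, B8->T, B8->T, B8->T, ...; hits B1=T, B2=S, B3=T, B4=T, B5=F, B6=S, B7=F, B8=T, B8=F
test 4 (m=3, r=3) fires B2->E, B1->F, B4->T, B6->S, B5->F, B7->F, B8->T, B8->T, B8->T, B8->T, B8->T, B8->T, B8->T, B8->T, ...; hits B1=F, B2=E, B4=T, B5=F, B6=S, B7=F, B8=T, B8=F
union over the pool: B1=T, B1=F, B2=S, B2=E, B3=T, B3=F, B4=T, B4=F, B5=F, B6=S, B6=E, B7=T, B7=F, B8=T, B8=F
uncovered (1 of 16): B5=T

Answer: B5=T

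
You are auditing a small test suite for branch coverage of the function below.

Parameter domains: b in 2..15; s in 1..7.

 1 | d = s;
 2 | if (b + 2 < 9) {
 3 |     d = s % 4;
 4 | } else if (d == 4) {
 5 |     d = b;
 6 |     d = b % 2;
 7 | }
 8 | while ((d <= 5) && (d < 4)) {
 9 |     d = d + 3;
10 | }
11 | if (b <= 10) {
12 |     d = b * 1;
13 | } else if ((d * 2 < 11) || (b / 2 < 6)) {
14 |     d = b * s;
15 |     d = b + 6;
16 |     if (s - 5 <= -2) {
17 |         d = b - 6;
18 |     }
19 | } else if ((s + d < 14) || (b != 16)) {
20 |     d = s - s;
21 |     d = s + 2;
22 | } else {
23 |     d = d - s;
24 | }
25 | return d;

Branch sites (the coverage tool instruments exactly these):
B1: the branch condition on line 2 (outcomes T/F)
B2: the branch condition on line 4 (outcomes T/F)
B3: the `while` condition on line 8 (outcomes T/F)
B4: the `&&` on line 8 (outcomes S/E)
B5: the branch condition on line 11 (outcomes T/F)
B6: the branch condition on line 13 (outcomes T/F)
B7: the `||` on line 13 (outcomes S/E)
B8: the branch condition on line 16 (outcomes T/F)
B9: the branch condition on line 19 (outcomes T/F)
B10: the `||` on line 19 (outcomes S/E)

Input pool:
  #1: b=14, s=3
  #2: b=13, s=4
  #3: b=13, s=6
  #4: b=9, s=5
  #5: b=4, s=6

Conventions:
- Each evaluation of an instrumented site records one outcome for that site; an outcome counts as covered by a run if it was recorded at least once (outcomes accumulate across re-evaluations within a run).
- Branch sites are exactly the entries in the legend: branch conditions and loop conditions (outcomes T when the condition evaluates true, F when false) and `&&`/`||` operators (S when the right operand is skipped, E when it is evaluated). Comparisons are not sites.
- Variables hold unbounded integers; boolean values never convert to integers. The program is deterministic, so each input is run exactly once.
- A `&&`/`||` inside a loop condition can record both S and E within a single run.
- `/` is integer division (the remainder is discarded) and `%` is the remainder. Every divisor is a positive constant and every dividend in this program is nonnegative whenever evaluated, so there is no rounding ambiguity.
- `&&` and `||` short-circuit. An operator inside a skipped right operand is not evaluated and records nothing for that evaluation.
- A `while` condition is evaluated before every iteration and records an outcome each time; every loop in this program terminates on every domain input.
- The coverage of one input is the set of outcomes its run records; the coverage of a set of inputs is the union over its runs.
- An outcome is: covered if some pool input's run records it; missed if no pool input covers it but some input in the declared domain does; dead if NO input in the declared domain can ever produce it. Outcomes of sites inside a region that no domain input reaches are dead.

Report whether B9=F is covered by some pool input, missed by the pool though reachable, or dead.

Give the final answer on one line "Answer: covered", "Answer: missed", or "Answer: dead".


no pool input records B9=F
checking all 98 inputs in the declared domain: B9=F is never recorded -> dead
Answer: dead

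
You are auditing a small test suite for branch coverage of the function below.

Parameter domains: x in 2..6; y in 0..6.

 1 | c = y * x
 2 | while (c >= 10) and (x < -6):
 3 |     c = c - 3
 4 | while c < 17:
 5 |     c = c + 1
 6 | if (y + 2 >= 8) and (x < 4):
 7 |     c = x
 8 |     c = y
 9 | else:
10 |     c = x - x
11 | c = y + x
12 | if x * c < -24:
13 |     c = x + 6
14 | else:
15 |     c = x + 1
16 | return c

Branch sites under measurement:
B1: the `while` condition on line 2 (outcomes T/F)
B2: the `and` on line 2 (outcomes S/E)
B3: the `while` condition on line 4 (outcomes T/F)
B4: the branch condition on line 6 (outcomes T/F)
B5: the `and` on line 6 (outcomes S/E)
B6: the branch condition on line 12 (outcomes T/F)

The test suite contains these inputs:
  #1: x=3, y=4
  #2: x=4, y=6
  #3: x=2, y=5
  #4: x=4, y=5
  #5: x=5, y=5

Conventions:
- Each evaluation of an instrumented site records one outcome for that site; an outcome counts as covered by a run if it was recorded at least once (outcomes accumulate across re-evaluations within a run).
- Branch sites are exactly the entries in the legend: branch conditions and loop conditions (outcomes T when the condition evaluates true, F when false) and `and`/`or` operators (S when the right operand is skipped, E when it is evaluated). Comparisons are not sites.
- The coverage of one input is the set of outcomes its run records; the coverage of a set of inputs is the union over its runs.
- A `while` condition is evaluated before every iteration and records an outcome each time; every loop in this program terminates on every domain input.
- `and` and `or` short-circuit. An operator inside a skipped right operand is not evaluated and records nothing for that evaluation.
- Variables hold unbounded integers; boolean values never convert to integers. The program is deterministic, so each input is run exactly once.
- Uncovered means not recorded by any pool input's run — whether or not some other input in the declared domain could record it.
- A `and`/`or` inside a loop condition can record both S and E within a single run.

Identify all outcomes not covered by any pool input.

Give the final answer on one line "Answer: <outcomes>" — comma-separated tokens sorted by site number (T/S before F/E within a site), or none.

input #1 (x=3, y=4): events B2->E, B1->F, B3->T, B3->T, B3->T, B3->T, B3->T, B3->F, B5->S, B4->F, B6->F; covers B1=F, B2=E, B3=T, B3=F, B4=F, B5=S, B6=F
input #2 (x=4, y=6): events B2->E, B1->F, B3->F, B5->E, B4->F, B6->F; covers B1=F, B2=E, B3=F, B4=F, B5=E, B6=F
input #3 (x=2, y=5): events B2->E, B1->F, B3->T, B3->T, B3->T, B3->T, B3->T, B3->T, B3->T, B3->F, B5->S, B4->F, B6->F; covers B1=F, B2=E, B3=T, B3=F, B4=F, B5=S, B6=F
input #4 (x=4, y=5): events B2->E, B1->F, B3->F, B5->S, B4->F, B6->F; covers B1=F, B2=E, B3=F, B4=F, B5=S, B6=F
input #5 (x=5, y=5): events B2->E, B1->F, B3->F, B5->S, B4->F, B6->F; covers B1=F, B2=E, B3=F, B4=F, B5=S, B6=F
union over the pool: B1=F, B2=E, B3=T, B3=F, B4=F, B5=S, B5=E, B6=F
uncovered (4 of 12): B1=T, B2=S, B4=T, B6=T

Answer: B1=T, B2=S, B4=T, B6=T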